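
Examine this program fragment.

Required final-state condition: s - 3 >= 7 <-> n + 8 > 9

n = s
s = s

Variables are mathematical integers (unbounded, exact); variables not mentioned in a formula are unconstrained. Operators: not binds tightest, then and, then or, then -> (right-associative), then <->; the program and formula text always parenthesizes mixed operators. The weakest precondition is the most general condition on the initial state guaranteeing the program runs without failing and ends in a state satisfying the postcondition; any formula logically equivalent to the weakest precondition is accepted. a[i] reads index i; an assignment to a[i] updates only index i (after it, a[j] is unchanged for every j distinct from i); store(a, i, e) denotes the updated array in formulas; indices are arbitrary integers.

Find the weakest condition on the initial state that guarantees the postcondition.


Working backward. After the program, the postcondition s - 3 >= 7 <-> n + 8 > 9 must hold; in canonical form it is s >= 10 <-> n > 1.
Before s := s: s >= 10 <-> n > 1
Before n := s: s >= 10 <-> s > 1
Answer: WP = s >= 10 <-> s > 1


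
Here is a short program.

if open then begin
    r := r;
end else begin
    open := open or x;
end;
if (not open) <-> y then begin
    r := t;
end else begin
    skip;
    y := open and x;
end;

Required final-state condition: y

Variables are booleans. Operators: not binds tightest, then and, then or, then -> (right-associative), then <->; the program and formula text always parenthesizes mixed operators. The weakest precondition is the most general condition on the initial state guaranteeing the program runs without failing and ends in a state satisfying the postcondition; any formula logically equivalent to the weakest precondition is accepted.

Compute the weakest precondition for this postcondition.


Working backward. After the program, y must hold.
Then branch requires y; else branch requires open and x.
Before the if: (((not open) <-> y) -> y) and ((not ((not open) <-> y)) -> (open and x))
Then branch requires (((not open) <-> y) -> y) and ((not ((not open) <-> y)) -> (open and x)); else branch requires (((not (open or x)) <-> y) -> y) and ((not ((not (open or x)) <-> y)) -> ((open or x) and x)).
Before the if: (open -> ((((not open) <-> y) -> y) and ((not ((not open) <-> y)) -> (open and x)))) and ((not open) -> ((((not (open or x)) <-> y) -> y) and ((not ((not (open or x)) <-> y)) -> ((open or x) and x))))
Answer: WP = (open -> ((((not open) <-> y) -> y) and ((not ((not open) <-> y)) -> (open and x)))) and ((not open) -> ((((not (open or x)) <-> y) -> y) and ((not ((not (open or x)) <-> y)) -> ((open or x) and x))))


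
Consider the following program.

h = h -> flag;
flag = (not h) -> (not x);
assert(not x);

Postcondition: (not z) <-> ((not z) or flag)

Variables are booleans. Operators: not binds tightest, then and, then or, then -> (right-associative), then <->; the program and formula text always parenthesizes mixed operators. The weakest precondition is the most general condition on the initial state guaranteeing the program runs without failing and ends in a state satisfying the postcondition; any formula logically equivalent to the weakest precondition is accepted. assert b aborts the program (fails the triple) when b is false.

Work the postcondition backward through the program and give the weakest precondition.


Working backward. After the program, (not z) <-> ((not z) or flag) must hold.
Before assert not x: (not x) and ((not z) <-> ((not z) or flag))
Before flag := (not h) -> (not x): (not x) and ((not z) <-> ((not z) or ((not h) -> (not x))))
Before h := h -> flag: (not x) and ((not z) <-> ((not z) or ((not (h -> flag)) -> (not x))))
Answer: WP = (not x) and ((not z) <-> ((not z) or ((not (h -> flag)) -> (not x))))


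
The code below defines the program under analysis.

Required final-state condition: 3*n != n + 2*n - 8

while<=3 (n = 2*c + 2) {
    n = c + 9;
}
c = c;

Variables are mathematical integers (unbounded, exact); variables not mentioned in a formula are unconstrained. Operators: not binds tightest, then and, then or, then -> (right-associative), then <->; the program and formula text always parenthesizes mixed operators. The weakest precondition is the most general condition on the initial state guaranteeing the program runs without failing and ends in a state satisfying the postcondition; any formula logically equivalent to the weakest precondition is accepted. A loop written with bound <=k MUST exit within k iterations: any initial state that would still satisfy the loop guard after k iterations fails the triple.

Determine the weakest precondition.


Working backward. After the program, the postcondition 3*n != n + 2*n - 8 must hold; in canonical form it is true.
Before c := c: true
Before the loop (bound <=3), unroll the exhaustion recursion (WP_0 = exit-now case; WP_j = one more guarded iteration, up to j = 3):
  WP_0: not (n = 2*c + 2)
  WP_1: n = 2*c + 2 -> (not (c = 7))
  WP_2: n = 2*c + 2 -> (c = 7 -> (not (c = 7)))
  WP_3: n = 2*c + 2 -> (c = 7 -> (c = 7 -> (not (c = 7))))
So before the loop: n = 2*c + 2 -> (c = 7 -> (c = 7 -> (not (c = 7))))
Answer: WP = n = 2*c + 2 -> (c = 7 -> (c = 7 -> (not (c = 7))))


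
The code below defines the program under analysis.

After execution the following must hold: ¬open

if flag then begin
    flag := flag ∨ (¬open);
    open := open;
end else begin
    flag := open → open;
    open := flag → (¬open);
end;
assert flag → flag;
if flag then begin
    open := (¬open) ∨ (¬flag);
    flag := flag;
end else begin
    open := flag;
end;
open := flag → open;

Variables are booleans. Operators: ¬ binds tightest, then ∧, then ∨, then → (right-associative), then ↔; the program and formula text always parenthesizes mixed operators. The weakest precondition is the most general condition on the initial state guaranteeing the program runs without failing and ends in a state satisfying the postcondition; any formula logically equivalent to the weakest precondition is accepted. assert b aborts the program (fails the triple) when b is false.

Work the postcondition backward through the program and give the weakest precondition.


Working backward. After the program, ¬open must hold.
Before open := flag → open: ¬(flag → open)
Then branch requires ¬(flag → ((¬open) ∨ (¬flag))); else branch requires false.
Before the if: (flag → (¬(flag → ((¬open) ∨ (¬flag))))) ∧ flag
Before assert flag → flag: (flag → (¬(flag → ((¬open) ∨ (¬flag))))) ∧ flag
Then branch requires ((flag ∨ (¬open)) → (¬((flag ∨ (¬open)) → ((¬open) ∨ (¬(flag ∨ (¬open))))))) ∧ (flag ∨ (¬open)); else branch requires ¬open.
Before the if: (flag → (((flag ∨ (¬open)) → (¬((flag ∨ (¬open)) → ((¬open) ∨ (¬(flag ∨ (¬open))))))) ∧ (flag ∨ (¬open)))) ∧ ((¬flag) → (¬open))
Answer: WP = (flag → (((flag ∨ (¬open)) → (¬((flag ∨ (¬open)) → ((¬open) ∨ (¬(flag ∨ (¬open))))))) ∧ (flag ∨ (¬open)))) ∧ ((¬flag) → (¬open))


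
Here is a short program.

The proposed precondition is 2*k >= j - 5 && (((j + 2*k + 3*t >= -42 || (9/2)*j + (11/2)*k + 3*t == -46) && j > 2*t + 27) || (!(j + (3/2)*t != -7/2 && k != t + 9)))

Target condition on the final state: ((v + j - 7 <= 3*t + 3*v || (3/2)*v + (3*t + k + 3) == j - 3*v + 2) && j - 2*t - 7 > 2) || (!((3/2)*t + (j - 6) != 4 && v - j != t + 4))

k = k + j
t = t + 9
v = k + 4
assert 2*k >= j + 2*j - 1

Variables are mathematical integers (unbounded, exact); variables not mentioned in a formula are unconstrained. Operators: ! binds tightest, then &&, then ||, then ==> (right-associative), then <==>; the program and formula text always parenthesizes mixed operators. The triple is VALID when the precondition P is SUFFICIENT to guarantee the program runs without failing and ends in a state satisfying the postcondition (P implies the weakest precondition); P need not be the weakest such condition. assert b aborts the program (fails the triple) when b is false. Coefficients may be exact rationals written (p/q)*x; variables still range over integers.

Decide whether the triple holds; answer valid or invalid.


Working backward. After the program, the postcondition ((v + j - 7 <= 3*t + 3*v || (3/2)*v + (3*t + k + 3) == j - 3*v + 2) && j - 2*t - 7 > 2) || (!((3/2)*t + (j - 6) != 4 && v - j != t + 4)) must hold; in canonical form it is ((j <= 3*t + 2*v + 7 || k + 3*t + (9/2)*v == j - 1) && j > 2*t + 9) || (!(j + (3/2)*t != 10 && v != j + t + 4)).
Before assert 2*k >= j + 2*j - 1: 2*k >= 3*j - 1 && (((j <= 3*t + 2*v + 7 || k + 3*t + (9/2)*v == j - 1) && j > 2*t + 9) || (!(j + (3/2)*t != 10 && v != j + t + 4)))
Before v := k + 4: 2*k >= 3*j - 1 && (((j <= 2*k + 3*t + 15 || (11/2)*k + 3*t == j - 19) && j > 2*t + 9) || (!(j + (3/2)*t != 10 && k != j + t)))
Before t := t + 9: 2*k >= 3*j - 1 && (((j <= 2*k + 3*t + 42 || (11/2)*k + 3*t == j - 46) && j > 2*t + 27) || (!(j + (3/2)*t != -7/2 && k != j + t + 9)))
Before k := k + j: 2*k >= j - 1 && (((j + 2*k + 3*t >= -42 || (9/2)*j + (11/2)*k + 3*t == -46) && j > 2*t + 27) || (!(j + (3/2)*t != -7/2 && k != t + 9)))
The weakest precondition is 2*k >= j - 1 && (((j + 2*k + 3*t >= -42 || (9/2)*j + (11/2)*k + 3*t == -46) && j > 2*t + 27) || (!(j + (3/2)*t != -7/2 && k != t + 9))).
Check whether 2*k >= j - 5 && (((j + 2*k + 3*t >= -42 || (9/2)*j + (11/2)*k + 3*t == -46) && j > 2*t + 27) || (!(j + (3/2)*t != -7/2 && k != t + 9))) implies it.
Countermodel: at the initial state j = 7, k = 2, t = -7, the precondition holds but the weakest precondition fails.
Answer: invalid


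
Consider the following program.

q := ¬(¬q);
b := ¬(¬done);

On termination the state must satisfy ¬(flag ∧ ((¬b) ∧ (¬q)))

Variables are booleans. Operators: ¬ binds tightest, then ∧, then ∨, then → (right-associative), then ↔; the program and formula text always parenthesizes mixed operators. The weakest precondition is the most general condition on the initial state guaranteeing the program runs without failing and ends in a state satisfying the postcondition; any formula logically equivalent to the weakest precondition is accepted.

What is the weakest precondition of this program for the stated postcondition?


Working backward. After the program, the postcondition ¬(flag ∧ ((¬b) ∧ (¬q))) must hold; in canonical form it is ¬(flag ∧ (¬b) ∧ (¬q)).
Before b := ¬(¬done): ¬(flag ∧ (¬done) ∧ (¬q))
Before q := ¬(¬q): ¬(flag ∧ (¬done) ∧ (¬q))
Answer: WP = ¬(flag ∧ (¬done) ∧ (¬q))


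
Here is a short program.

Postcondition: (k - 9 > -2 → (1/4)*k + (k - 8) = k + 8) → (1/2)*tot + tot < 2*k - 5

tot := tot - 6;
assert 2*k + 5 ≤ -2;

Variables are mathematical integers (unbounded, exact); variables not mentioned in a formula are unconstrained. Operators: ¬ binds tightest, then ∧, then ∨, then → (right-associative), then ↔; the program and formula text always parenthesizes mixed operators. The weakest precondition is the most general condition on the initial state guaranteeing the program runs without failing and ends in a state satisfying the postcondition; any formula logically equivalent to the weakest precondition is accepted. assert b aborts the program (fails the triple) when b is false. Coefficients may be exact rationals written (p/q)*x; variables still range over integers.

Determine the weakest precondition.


Working backward. After the program, the postcondition (k - 9 > -2 → (1/4)*k + (k - 8) = k + 8) → (1/2)*tot + tot < 2*k - 5 must hold; in canonical form it is (k > 7 → (1/4)*k = 16) → (3/2)*tot < 2*k - 5.
Before assert 2*k + 5 ≤ -2: 2*k ≤ -7 ∧ ((k > 7 → (1/4)*k = 16) → (3/2)*tot < 2*k - 5)
Before tot := tot - 6: 2*k ≤ -7 ∧ ((k > 7 → (1/4)*k = 16) → (3/2)*tot < 2*k + 4)
Answer: WP = 2*k ≤ -7 ∧ ((k > 7 → (1/4)*k = 16) → (3/2)*tot < 2*k + 4)


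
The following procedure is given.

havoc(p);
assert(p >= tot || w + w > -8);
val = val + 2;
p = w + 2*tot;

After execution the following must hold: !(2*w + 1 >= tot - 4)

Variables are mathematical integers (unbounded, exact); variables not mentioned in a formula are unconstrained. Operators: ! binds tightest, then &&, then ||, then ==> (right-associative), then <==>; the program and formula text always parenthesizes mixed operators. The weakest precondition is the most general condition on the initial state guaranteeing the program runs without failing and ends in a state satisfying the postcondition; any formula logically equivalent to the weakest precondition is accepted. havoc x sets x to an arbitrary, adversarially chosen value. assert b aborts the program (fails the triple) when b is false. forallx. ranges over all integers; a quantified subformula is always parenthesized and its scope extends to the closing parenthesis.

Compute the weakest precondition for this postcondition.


Working backward. After the program, the postcondition !(2*w + 1 >= tot - 4) must hold; in canonical form it is !(2*w >= tot - 5).
Before p := w + 2*tot: !(2*w >= tot - 5)
Before val := val + 2: !(2*w >= tot - 5)
Before assert p >= tot || w + w > -8: (p >= tot || 2*w > -8) && (!(2*w >= tot - 5))
Before havoc p: forall p_1. ((p_1 >= tot || 2*w > -8) && (!(2*w >= tot - 5)))
Answer: WP = forall p_1. ((p_1 >= tot || 2*w > -8) && (!(2*w >= tot - 5)))


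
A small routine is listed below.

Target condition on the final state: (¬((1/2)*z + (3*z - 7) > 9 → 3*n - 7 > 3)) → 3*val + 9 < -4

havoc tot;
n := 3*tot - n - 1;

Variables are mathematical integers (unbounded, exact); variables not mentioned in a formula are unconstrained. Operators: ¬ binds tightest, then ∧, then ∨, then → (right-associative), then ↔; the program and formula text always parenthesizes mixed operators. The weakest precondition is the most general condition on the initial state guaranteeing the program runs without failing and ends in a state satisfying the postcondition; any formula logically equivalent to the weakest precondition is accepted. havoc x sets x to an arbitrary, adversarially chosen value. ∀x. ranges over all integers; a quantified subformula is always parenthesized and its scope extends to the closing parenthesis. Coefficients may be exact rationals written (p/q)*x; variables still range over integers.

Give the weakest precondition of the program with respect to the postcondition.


Working backward. After the program, the postcondition (¬((1/2)*z + (3*z - 7) > 9 → 3*n - 7 > 3)) → 3*val + 9 < -4 must hold; in canonical form it is (¬((7/2)*z > 16 → 3*n > 10)) → 3*val < -13.
Before n := 3*tot - n - 1: (¬((7/2)*z > 16 → 9*tot > 3*n + 13)) → 3*val < -13
Before havoc tot: ∀tot_1. ((¬((7/2)*z > 16 → 9*tot_1 > 3*n + 13)) → 3*val < -13)
Answer: WP = ∀tot_1. ((¬((7/2)*z > 16 → 9*tot_1 > 3*n + 13)) → 3*val < -13)


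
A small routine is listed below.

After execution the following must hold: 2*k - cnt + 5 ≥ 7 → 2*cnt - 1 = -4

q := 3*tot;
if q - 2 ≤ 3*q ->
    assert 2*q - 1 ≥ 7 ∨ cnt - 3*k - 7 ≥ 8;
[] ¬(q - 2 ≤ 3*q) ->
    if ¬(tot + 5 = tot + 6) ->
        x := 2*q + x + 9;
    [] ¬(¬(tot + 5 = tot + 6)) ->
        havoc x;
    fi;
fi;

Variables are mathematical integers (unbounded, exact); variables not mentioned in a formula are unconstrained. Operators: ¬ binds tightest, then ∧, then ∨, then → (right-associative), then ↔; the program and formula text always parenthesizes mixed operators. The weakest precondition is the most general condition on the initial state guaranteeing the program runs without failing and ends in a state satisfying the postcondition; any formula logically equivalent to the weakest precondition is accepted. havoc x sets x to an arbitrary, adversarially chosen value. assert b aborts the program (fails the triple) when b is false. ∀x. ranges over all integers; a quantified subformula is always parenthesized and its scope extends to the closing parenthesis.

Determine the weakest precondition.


Working backward. After the program, the postcondition 2*k - cnt + 5 ≥ 7 → 2*cnt - 1 = -4 must hold; in canonical form it is 2*k ≥ cnt + 2 → 2*cnt = -3.
Then branch requires (2*q ≥ 8 ∨ cnt ≥ 3*k + 15) ∧ (2*k ≥ cnt + 2 → 2*cnt = -3); else branch requires 2*k ≥ cnt + 2 → 2*cnt = -3.
Before the if: (2*q ≥ -2 → ((2*q ≥ 8 ∨ cnt ≥ 3*k + 15) ∧ (2*k ≥ cnt + 2 → 2*cnt = -3))) ∧ ((¬(2*q ≥ -2)) → (2*k ≥ cnt + 2 → 2*cnt = -3))
Before q := 3*tot: (6*tot ≥ -2 → ((6*tot ≥ 8 ∨ cnt ≥ 3*k + 15) ∧ (2*k ≥ cnt + 2 → 2*cnt = -3))) ∧ ((¬(6*tot ≥ -2)) → (2*k ≥ cnt + 2 → 2*cnt = -3))
Answer: WP = (6*tot ≥ -2 → ((6*tot ≥ 8 ∨ cnt ≥ 3*k + 15) ∧ (2*k ≥ cnt + 2 → 2*cnt = -3))) ∧ ((¬(6*tot ≥ -2)) → (2*k ≥ cnt + 2 → 2*cnt = -3))


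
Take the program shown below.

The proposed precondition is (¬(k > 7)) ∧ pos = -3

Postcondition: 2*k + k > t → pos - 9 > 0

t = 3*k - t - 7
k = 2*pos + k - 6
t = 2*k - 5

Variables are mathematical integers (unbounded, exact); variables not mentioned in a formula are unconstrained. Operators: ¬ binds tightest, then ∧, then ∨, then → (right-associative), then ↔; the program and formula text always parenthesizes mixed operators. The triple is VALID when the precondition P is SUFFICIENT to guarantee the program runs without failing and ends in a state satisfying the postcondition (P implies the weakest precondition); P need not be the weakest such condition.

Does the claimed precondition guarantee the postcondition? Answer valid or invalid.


Working backward. After the program, the postcondition 2*k + k > t → pos - 9 > 0 must hold; in canonical form it is 3*k > t → pos > 9.
Before t := 2*k - 5: k > -5 → pos > 9
Before k := 2*pos + k - 6: k + 2*pos > 1 → pos > 9
Before t := 3*k - t - 7: k + 2*pos > 1 → pos > 9
The weakest precondition is k + 2*pos > 1 → pos > 9.
Check whether (¬(k > 7)) ∧ pos = -3 implies it.
Every state satisfying the precondition satisfies the weakest precondition: the implication holds.
Answer: valid


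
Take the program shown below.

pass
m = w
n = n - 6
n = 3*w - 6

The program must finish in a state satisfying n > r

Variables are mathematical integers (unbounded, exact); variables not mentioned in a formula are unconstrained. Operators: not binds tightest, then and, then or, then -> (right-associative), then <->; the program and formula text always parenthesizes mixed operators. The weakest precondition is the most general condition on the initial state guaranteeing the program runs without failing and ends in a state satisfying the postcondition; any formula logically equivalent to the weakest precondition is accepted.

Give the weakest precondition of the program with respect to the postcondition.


Working backward. After the program, n > r must hold.
Before n := 3*w - 6: 3*w > r + 6
Before n := n - 6: 3*w > r + 6
Before m := w: 3*w > r + 6
Before skip: 3*w > r + 6
Answer: WP = 3*w > r + 6


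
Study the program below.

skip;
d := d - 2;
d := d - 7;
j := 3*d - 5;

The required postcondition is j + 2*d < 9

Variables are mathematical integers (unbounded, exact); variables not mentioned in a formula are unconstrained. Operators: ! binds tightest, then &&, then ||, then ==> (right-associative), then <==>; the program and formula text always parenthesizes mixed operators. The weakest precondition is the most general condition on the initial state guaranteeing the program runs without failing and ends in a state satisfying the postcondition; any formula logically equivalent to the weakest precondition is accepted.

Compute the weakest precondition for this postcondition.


Working backward. After the program, the postcondition j + 2*d < 9 must hold; in canonical form it is 2*d + j < 9.
Before j := 3*d - 5: 5*d < 14
Before d := d - 7: 5*d < 49
Before d := d - 2: 5*d < 59
Before skip: 5*d < 59
Answer: WP = 5*d < 59


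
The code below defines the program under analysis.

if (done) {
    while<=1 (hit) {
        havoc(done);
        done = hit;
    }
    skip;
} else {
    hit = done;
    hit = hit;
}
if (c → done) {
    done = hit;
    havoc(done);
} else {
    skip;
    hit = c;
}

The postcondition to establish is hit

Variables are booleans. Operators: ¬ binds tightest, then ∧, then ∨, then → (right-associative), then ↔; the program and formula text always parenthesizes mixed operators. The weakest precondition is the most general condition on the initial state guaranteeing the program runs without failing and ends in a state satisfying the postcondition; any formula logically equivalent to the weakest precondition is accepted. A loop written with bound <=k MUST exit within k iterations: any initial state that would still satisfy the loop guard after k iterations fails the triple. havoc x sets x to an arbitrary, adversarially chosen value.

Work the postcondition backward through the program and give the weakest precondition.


Working backward. After the program, hit must hold.
Then branch requires hit; else branch requires c.
Before the if: ((c → done) → hit) ∧ ((¬(c → done)) → c)
Then branch requires (hit → ((¬hit) ∧ ((c → hit) → hit) ∧ ((¬(c → hit)) → c))) ∧ ((¬hit) → (((c → done) → hit) ∧ ((¬(c → done)) → c))); else branch requires ((c → done) → done) ∧ ((¬(c → done)) → c).
Before the if: (done → ((hit → ((¬hit) ∧ ((c → hit) → hit) ∧ ((¬(c → hit)) → c))) ∧ ((¬hit) → (((c → done) → hit) ∧ ((¬(c → done)) → c))))) ∧ ((¬done) → (((c → done) → done) ∧ ((¬(c → done)) → c)))
Answer: WP = (done → ((hit → ((¬hit) ∧ ((c → hit) → hit) ∧ ((¬(c → hit)) → c))) ∧ ((¬hit) → (((c → done) → hit) ∧ ((¬(c → done)) → c))))) ∧ ((¬done) → (((c → done) → done) ∧ ((¬(c → done)) → c)))


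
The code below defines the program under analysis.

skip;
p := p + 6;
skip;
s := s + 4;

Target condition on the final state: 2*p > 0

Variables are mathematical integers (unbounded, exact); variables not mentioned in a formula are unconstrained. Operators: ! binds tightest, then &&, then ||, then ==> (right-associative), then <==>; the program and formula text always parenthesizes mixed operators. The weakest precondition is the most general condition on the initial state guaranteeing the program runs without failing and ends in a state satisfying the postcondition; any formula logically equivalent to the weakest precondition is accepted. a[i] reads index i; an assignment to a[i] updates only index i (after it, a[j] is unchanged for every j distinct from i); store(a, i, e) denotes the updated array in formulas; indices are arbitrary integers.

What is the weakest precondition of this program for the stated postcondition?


Working backward. After the program, 2*p > 0 must hold.
Before s := s + 4: 2*p > 0
Before skip: 2*p > 0
Before p := p + 6: 2*p > -12
Before skip: 2*p > -12
Answer: WP = 2*p > -12


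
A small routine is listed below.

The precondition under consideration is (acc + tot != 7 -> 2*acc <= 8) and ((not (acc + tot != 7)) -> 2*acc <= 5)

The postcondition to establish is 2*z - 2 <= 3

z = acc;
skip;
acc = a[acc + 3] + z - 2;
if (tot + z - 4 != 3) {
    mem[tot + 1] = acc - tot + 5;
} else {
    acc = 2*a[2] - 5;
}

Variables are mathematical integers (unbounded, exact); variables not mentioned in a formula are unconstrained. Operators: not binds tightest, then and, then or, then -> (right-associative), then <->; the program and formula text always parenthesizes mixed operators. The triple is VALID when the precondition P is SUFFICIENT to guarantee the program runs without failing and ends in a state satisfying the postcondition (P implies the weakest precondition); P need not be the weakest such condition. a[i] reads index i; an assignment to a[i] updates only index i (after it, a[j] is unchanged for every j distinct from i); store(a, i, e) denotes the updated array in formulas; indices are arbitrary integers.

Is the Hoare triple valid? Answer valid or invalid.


Working backward. After the program, the postcondition 2*z - 2 <= 3 must hold; in canonical form it is 2*z <= 5.
Then branch requires 2*z <= 5; else branch requires 2*z <= 5.
Before the if: (tot + z != 7 -> 2*z <= 5) and ((not (tot + z != 7)) -> 2*z <= 5)
Before acc := a[acc + 3] + z - 2: (tot + z != 7 -> 2*z <= 5) and ((not (tot + z != 7)) -> 2*z <= 5)
Before skip: (tot + z != 7 -> 2*z <= 5) and ((not (tot + z != 7)) -> 2*z <= 5)
Before z := acc: (acc + tot != 7 -> 2*acc <= 5) and ((not (acc + tot != 7)) -> 2*acc <= 5)
The weakest precondition is (acc + tot != 7 -> 2*acc <= 5) and ((not (acc + tot != 7)) -> 2*acc <= 5).
Check whether (acc + tot != 7 -> 2*acc <= 8) and ((not (acc + tot != 7)) -> 2*acc <= 5) implies it.
Countermodel: at the initial state acc = 3, tot = 5, the precondition holds but the weakest precondition fails.
Answer: invalid


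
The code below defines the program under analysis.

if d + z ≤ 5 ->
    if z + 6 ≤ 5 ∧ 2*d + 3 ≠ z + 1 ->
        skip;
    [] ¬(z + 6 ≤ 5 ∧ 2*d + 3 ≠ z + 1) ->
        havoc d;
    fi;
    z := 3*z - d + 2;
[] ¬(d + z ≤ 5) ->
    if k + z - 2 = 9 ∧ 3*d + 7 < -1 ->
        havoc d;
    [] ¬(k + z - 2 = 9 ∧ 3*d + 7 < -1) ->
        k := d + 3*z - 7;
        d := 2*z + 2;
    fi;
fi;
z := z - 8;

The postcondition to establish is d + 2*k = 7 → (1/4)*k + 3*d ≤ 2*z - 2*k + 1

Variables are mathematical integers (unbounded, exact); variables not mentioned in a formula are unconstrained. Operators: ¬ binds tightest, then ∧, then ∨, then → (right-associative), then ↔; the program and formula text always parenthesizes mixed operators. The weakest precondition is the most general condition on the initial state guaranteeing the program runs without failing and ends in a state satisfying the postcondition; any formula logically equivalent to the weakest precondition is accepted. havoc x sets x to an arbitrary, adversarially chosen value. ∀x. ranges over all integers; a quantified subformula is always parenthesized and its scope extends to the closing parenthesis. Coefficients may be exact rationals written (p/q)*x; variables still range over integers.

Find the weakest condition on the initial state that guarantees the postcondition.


Working backward. After the program, the postcondition d + 2*k = 7 → (1/4)*k + 3*d ≤ 2*z - 2*k + 1 must hold; in canonical form it is d + 2*k = 7 → 3*d + (9/4)*k ≤ 2*z + 1.
Before z := z - 8: d + 2*k = 7 → 3*d + (9/4)*k ≤ 2*z - 15
Then branch requires ((z ≤ -1 ∧ 2*d ≠ z - 2) → (d + 2*k = 7 → 5*d + (9/4)*k ≤ 6*z - 11)) ∧ ((¬(z ≤ -1 ∧ 2*d ≠ z - 2)) → (∀d_1. (d_1 + 2*k = 7 → 5*d_1 + (9/4)*k ≤ 6*z - 11))); else branch requires ((k + z = 11 ∧ 3*d < -8) → (∀d_1. (d_1 + 2*k = 7 → 3*d_1 + (9/4)*k ≤ 2*z - 15))) ∧ ((¬(k + z = 11 ∧ 3*d < -8)) → (2*d + 8*z = 19 → (9/4)*d + (43/4)*z ≤ -21/4)).
Before the if: (d + z ≤ 5 → (((z ≤ -1 ∧ 2*d ≠ z - 2) → (d + 2*k = 7 → 5*d + (9/4)*k ≤ 6*z - 11)) ∧ ((¬(z ≤ -1 ∧ 2*d ≠ z - 2)) → (∀d_1. (d_1 + 2*k = 7 → 5*d_1 + (9/4)*k ≤ 6*z - 11))))) ∧ ((¬(d + z ≤ 5)) → (((k + z = 11 ∧ 3*d < -8) → (∀d_1. (d_1 + 2*k = 7 → 3*d_1 + (9/4)*k ≤ 2*z - 15))) ∧ ((¬(k + z = 11 ∧ 3*d < -8)) → (2*d + 8*z = 19 → (9/4)*d + (43/4)*z ≤ -21/4))))
Answer: WP = (d + z ≤ 5 → (((z ≤ -1 ∧ 2*d ≠ z - 2) → (d + 2*k = 7 → 5*d + (9/4)*k ≤ 6*z - 11)) ∧ ((¬(z ≤ -1 ∧ 2*d ≠ z - 2)) → (∀d_1. (d_1 + 2*k = 7 → 5*d_1 + (9/4)*k ≤ 6*z - 11))))) ∧ ((¬(d + z ≤ 5)) → (((k + z = 11 ∧ 3*d < -8) → (∀d_1. (d_1 + 2*k = 7 → 3*d_1 + (9/4)*k ≤ 2*z - 15))) ∧ ((¬(k + z = 11 ∧ 3*d < -8)) → (2*d + 8*z = 19 → (9/4)*d + (43/4)*z ≤ -21/4))))


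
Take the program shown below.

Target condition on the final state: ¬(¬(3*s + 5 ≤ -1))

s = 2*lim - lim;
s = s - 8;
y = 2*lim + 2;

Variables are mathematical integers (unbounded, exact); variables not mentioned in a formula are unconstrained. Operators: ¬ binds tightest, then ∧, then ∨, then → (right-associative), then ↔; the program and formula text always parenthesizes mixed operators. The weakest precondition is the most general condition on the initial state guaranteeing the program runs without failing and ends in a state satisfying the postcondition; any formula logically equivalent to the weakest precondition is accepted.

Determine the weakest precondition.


Working backward. After the program, the postcondition ¬(¬(3*s + 5 ≤ -1)) must hold; in canonical form it is 3*s ≤ -6.
Before y := 2*lim + 2: 3*s ≤ -6
Before s := s - 8: 3*s ≤ 18
Before s := 2*lim - lim: 3*lim ≤ 18
Answer: WP = 3*lim ≤ 18


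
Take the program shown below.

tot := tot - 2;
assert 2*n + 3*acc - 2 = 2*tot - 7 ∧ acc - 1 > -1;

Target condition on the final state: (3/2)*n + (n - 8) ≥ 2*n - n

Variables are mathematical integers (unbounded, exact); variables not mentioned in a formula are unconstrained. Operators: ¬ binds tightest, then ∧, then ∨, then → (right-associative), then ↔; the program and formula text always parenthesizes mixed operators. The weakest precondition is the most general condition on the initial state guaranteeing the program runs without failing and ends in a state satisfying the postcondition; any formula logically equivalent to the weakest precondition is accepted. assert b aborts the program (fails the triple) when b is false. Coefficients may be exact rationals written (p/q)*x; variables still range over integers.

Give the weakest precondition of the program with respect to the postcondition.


Working backward. After the program, the postcondition (3/2)*n + (n - 8) ≥ 2*n - n must hold; in canonical form it is (3/2)*n ≥ 8.
Before assert 2*n + 3*acc - 2 = 2*tot - 7 ∧ acc - 1 > -1: 3*acc + 2*n = 2*tot - 5 ∧ acc > 0 ∧ (3/2)*n ≥ 8
Before tot := tot - 2: 3*acc + 2*n = 2*tot - 9 ∧ acc > 0 ∧ (3/2)*n ≥ 8
Answer: WP = 3*acc + 2*n = 2*tot - 9 ∧ acc > 0 ∧ (3/2)*n ≥ 8


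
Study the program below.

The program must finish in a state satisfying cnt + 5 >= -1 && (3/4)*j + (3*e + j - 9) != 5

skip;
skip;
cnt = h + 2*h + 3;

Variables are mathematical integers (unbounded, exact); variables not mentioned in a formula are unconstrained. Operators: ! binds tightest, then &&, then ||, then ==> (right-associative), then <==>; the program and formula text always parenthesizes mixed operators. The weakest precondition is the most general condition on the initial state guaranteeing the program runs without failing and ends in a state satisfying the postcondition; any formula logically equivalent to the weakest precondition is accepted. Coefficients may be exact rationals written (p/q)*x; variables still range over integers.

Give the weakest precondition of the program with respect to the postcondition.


Working backward. After the program, the postcondition cnt + 5 >= -1 && (3/4)*j + (3*e + j - 9) != 5 must hold; in canonical form it is cnt >= -6 && 3*e + (7/4)*j != 14.
Before cnt := h + 2*h + 3: 3*h >= -9 && 3*e + (7/4)*j != 14
Before skip: 3*h >= -9 && 3*e + (7/4)*j != 14
Before skip: 3*h >= -9 && 3*e + (7/4)*j != 14
Answer: WP = 3*h >= -9 && 3*e + (7/4)*j != 14


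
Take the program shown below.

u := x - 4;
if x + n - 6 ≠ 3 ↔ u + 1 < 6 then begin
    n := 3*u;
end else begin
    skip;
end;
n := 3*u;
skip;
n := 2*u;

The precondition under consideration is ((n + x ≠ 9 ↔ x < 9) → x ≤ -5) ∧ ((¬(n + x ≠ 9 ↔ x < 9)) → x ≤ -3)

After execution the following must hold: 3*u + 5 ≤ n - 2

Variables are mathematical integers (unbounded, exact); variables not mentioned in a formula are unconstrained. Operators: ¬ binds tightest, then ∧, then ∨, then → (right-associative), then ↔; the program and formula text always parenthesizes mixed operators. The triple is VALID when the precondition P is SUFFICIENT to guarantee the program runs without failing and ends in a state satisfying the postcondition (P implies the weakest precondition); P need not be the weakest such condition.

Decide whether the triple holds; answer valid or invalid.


Working backward. After the program, the postcondition 3*u + 5 ≤ n - 2 must hold; in canonical form it is 3*u ≤ n - 7.
Before n := 2*u: u ≤ -7
Before skip: u ≤ -7
Before n := 3*u: u ≤ -7
Then branch requires u ≤ -7; else branch requires u ≤ -7.
Before the if: ((n + x ≠ 9 ↔ u < 5) → u ≤ -7) ∧ ((¬(n + x ≠ 9 ↔ u < 5)) → u ≤ -7)
Before u := x - 4: ((n + x ≠ 9 ↔ x < 9) → x ≤ -3) ∧ ((¬(n + x ≠ 9 ↔ x < 9)) → x ≤ -3)
The weakest precondition is ((n + x ≠ 9 ↔ x < 9) → x ≤ -3) ∧ ((¬(n + x ≠ 9 ↔ x < 9)) → x ≤ -3).
Check whether ((n + x ≠ 9 ↔ x < 9) → x ≤ -5) ∧ ((¬(n + x ≠ 9 ↔ x < 9)) → x ≤ -3) implies it.
Every state satisfying the precondition satisfies the weakest precondition: the implication holds.
Answer: valid


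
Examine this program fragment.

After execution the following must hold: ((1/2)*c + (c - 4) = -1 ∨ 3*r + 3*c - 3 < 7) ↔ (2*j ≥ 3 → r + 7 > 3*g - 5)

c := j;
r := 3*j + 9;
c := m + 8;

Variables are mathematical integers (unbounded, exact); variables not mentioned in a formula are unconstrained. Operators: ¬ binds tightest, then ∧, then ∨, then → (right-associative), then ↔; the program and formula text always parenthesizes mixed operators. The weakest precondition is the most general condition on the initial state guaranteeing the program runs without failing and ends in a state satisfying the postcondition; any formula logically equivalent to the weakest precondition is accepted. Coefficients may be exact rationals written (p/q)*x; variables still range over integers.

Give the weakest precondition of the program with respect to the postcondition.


Working backward. After the program, the postcondition ((1/2)*c + (c - 4) = -1 ∨ 3*r + 3*c - 3 < 7) ↔ (2*j ≥ 3 → r + 7 > 3*g - 5) must hold; in canonical form it is ((3/2)*c = 3 ∨ 3*c + 3*r < 10) ↔ (2*j ≥ 3 → r > 3*g - 12).
Before c := m + 8: ((3/2)*m = -9 ∨ 3*m + 3*r < -14) ↔ (2*j ≥ 3 → r > 3*g - 12)
Before r := 3*j + 9: ((3/2)*m = -9 ∨ 9*j + 3*m < -41) ↔ (2*j ≥ 3 → 3*j > 3*g - 21)
Before c := j: ((3/2)*m = -9 ∨ 9*j + 3*m < -41) ↔ (2*j ≥ 3 → 3*j > 3*g - 21)
Answer: WP = ((3/2)*m = -9 ∨ 9*j + 3*m < -41) ↔ (2*j ≥ 3 → 3*j > 3*g - 21)


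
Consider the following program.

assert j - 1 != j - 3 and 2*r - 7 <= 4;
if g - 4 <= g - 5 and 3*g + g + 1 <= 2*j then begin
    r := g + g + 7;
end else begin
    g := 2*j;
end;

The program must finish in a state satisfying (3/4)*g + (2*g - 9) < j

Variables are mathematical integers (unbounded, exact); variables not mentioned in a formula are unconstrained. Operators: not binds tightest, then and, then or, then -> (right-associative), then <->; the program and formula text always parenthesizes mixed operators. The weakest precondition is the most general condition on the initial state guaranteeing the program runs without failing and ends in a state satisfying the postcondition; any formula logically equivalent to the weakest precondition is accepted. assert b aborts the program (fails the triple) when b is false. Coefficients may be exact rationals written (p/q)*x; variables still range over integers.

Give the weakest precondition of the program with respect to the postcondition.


Working backward. After the program, the postcondition (3/4)*g + (2*g - 9) < j must hold; in canonical form it is (11/4)*g < j + 9.
Then branch requires (11/4)*g < j + 9; else branch requires (9/2)*j < 9.
Before the if: (9/2)*j < 9
Before assert j - 1 != j - 3 and 2*r - 7 <= 4: 2*r <= 11 and (9/2)*j < 9
Answer: WP = 2*r <= 11 and (9/2)*j < 9


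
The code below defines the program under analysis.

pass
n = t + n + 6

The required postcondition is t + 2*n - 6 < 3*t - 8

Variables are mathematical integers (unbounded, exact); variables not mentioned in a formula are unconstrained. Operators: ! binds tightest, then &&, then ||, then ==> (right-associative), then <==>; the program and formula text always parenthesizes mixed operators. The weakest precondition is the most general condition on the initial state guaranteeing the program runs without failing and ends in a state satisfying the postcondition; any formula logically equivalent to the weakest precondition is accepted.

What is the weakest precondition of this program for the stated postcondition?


Working backward. After the program, the postcondition t + 2*n - 6 < 3*t - 8 must hold; in canonical form it is 2*n < 2*t - 2.
Before n := t + n + 6: 2*n < -14
Before skip: 2*n < -14
Answer: WP = 2*n < -14


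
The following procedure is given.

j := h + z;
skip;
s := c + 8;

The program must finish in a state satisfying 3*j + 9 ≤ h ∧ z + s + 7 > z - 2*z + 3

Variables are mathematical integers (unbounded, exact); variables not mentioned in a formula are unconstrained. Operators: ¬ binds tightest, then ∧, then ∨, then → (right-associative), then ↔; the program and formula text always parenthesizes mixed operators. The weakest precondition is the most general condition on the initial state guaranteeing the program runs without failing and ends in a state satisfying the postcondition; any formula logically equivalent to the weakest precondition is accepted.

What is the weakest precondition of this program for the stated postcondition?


Working backward. After the program, the postcondition 3*j + 9 ≤ h ∧ z + s + 7 > z - 2*z + 3 must hold; in canonical form it is 3*j ≤ h - 9 ∧ s + 2*z > -4.
Before s := c + 8: 3*j ≤ h - 9 ∧ c + 2*z > -12
Before skip: 3*j ≤ h - 9 ∧ c + 2*z > -12
Before j := h + z: 2*h + 3*z ≤ -9 ∧ c + 2*z > -12
Answer: WP = 2*h + 3*z ≤ -9 ∧ c + 2*z > -12


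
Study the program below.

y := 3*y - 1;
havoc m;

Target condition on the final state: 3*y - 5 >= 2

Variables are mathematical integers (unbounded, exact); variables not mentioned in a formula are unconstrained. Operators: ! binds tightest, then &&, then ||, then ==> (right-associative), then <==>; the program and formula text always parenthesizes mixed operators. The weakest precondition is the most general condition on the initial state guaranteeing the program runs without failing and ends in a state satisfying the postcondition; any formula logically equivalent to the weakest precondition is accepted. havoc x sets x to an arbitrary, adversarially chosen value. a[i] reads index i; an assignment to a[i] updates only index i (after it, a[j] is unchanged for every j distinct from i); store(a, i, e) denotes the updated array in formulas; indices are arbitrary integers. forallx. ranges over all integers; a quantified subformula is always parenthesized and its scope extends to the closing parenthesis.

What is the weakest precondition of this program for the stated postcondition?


Working backward. After the program, the postcondition 3*y - 5 >= 2 must hold; in canonical form it is 3*y >= 7.
Before havoc m: 3*y >= 7
Before y := 3*y - 1: 9*y >= 10
Answer: WP = 9*y >= 10


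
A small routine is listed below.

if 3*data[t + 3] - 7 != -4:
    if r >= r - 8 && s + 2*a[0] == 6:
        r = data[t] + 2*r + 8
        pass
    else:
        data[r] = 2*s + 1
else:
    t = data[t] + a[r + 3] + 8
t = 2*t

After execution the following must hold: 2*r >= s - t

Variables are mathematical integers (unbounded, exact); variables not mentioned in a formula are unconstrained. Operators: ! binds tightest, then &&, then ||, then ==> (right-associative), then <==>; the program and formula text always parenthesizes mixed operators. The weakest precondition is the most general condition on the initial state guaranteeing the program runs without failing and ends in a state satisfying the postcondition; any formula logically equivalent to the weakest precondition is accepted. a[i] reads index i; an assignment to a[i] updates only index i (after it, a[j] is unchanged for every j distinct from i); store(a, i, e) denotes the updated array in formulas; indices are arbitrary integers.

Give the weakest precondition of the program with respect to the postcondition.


Working backward. After the program, the postcondition 2*r >= s - t must hold; in canonical form it is 2*r + t >= s.
Before t := 2*t: 2*r + 2*t >= s
Then branch requires (2*a[0] + s == 6 ==> 2*data[t] + 4*r + 2*t >= s - 16) && ((!(2*a[0] + s == 6)) ==> 2*r + 2*t >= s); else branch requires 2*a[r + 3] + 2*data[t] + 2*r >= s - 16.
Before the if: (3*data[t + 3] != 3 ==> ((2*a[0] + s == 6 ==> 2*data[t] + 4*r + 2*t >= s - 16) && ((!(2*a[0] + s == 6)) ==> 2*r + 2*t >= s))) && ((!(3*data[t + 3] != 3)) ==> 2*a[r + 3] + 2*data[t] + 2*r >= s - 16)
Answer: WP = (3*data[t + 3] != 3 ==> ((2*a[0] + s == 6 ==> 2*data[t] + 4*r + 2*t >= s - 16) && ((!(2*a[0] + s == 6)) ==> 2*r + 2*t >= s))) && ((!(3*data[t + 3] != 3)) ==> 2*a[r + 3] + 2*data[t] + 2*r >= s - 16)
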